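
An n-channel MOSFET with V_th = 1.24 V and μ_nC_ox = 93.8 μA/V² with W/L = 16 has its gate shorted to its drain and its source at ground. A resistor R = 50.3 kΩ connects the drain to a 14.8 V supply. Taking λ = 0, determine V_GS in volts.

With gate tied to drain, V_GS = V_DS ≥ V_GS − V_th, so the device is in saturation.
k_n = μ_nC_ox · (W/L) = 1.501 mA/V².
KCL at the drain: ½ k_n (V_GS − V_th)² = (V_DD − V_GS)/R.
Let x = V_GS − 1.24. Then 37.7 x² + x − 13.56 = 0, giving x = 0.586 V (positive root), so V_GS = 1.83 V.
I_D = (V_DD − V_GS)/R = (14.8 − 1.83) / 50.3 = 0.258 mA.

V_GS = 1.83 V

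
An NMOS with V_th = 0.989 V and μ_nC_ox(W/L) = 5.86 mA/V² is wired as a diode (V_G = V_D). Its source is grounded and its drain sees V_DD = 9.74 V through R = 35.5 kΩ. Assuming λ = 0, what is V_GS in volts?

With gate tied to drain, V_GS = V_DS ≥ V_GS − V_th, so the device is in saturation.
KCL at the drain: ½ k_n (V_GS − V_th)² = (V_DD − V_GS)/R.
Let x = V_GS − 0.989. Then 104 x² + x − 8.751 = 0, giving x = 0.285 V (positive root), so V_GS = 1.27 V.
I_D = (V_DD − V_GS)/R = (9.74 − 1.27) / 35.5 = 0.238 mA.

V_GS = 1.27 V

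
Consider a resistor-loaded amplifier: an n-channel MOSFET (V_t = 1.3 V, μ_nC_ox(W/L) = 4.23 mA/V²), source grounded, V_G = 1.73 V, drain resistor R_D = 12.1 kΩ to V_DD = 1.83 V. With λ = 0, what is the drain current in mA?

V_GS = V_G = 1.73 V, so V_ov = 1.73 − 1.3 = 0.43 V.
Assume saturation: I_D = ½ k_n V_ov² = 0.5 × 4.23 × 0.43² = 0.391 mA, giving V_DS = V_DD − I_D R_D = 1.83 − 0.391 × 12.1 = -2.9 V.
But -2.9 V < V_ov = 0.43 V, so the device is actually in triode.
In triode I_D = k_n[V_ov V_DS − ½ V_DS²] and I_D = (V_DD − V_DS)/R_D. Equating: 25.6 V_DS² − 23.01 V_DS + 1.83 = 0, giving V_DS = 0.0882 V (the root below V_ov).
I_D = (1.83 − 0.0882) / 12.1 = 0.144 mA.

I_D = 0.144 mA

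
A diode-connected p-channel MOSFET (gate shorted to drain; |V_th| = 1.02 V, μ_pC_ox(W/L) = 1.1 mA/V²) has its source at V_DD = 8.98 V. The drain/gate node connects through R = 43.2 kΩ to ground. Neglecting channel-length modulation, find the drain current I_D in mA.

I_D = 0.171 mA

With gate tied to drain, V_SG = V_SD ≥ V_SG − |V_th|, so the device is in saturation.
KCL at the drain: ½ k_p (V_SG − |V_th|)² = (V_DD − V_SG)/R.
Let x = V_SG − 1.02. Then 23.8 x² + x − 7.96 = 0, giving x = 0.558 V (positive root), so V_SG = 1.58 V.
I_D = (V_DD − V_SG)/R = (8.98 − 1.58) / 43.2 = 0.171 mA.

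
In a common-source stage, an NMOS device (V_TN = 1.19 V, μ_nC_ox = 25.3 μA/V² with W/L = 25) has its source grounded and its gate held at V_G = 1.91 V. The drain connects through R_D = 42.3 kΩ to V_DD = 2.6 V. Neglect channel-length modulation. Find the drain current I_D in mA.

V_GS = V_G = 1.91 V, so V_ov = 1.91 − 1.19 = 0.72 V.
k_n = μ_nC_ox · (W/L) = 0.6325 mA/V².
Assume saturation: I_D = ½ k_n V_ov² = 0.5 × 0.6325 × 0.72² = 0.164 mA, giving V_DS = V_DD − I_D R_D = 2.6 − 0.164 × 42.3 = -4.33 V.
But -4.33 V < V_ov = 0.72 V, so the device is actually in triode.
In triode I_D = k_n[V_ov V_DS − ½ V_DS²] and I_D = (V_DD − V_DS)/R_D. Equating: 13.4 V_DS² − 20.26 V_DS + 2.6 = 0, giving V_DS = 0.142 V (the root below V_ov).
I_D = (2.6 − 0.142) / 42.3 = 0.0581 mA.

I_D = 0.0581 mA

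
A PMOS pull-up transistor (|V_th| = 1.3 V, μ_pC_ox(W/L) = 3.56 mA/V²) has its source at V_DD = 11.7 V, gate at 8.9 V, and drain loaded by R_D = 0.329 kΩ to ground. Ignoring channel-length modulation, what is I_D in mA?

V_SG = V_DD − V_G = 11.7 − 8.9 = 2.8 V, so V_ov = 2.8 − 1.3 = 1.5 V.
Assume saturation: I_D = ½ k_p V_ov² = 0.5 × 3.56 × 1.5² = 4 mA, giving V_SD = V_DD − I_D R_D = 11.7 − 4 × 0.329 = 10.4 V.
V_SD = 10.4 V ≥ V_ov = 1.5 V, confirming saturation.

I_D = 4.00 mA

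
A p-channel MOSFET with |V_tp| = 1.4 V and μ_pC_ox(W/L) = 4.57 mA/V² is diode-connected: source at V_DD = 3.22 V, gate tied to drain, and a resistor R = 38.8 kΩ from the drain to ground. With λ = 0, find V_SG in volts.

V_SG = 1.54 V

With gate tied to drain, V_SG = V_SD ≥ V_SG − |V_tp|, so the device is in saturation.
KCL at the drain: ½ k_p (V_SG − |V_tp|)² = (V_DD − V_SG)/R.
Let x = V_SG − 1.4. Then 88.7 x² + x − 1.82 = 0, giving x = 0.138 V (positive root), so V_SG = 1.54 V.
I_D = (V_DD − V_SG)/R = (3.22 − 1.54) / 38.8 = 0.0434 mA.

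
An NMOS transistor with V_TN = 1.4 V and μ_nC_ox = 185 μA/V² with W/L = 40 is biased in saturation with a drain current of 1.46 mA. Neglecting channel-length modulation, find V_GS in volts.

k_n = μ_nC_ox · (W/L) = 7.4 mA/V².
In saturation I_D = ½ k_n (V_GS − V_TN)², so V_GS − V_TN = √(2 I_D / k_n) = √(2 × 1.46 / 7.4) = 0.628 V.
V_GS = 1.4 + 0.628 = 2.03 V.

V_GS = 2.03 V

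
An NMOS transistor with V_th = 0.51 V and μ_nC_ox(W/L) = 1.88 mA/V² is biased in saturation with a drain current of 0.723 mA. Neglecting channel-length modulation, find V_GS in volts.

In saturation I_D = ½ k_n (V_GS − V_th)², so V_GS − V_th = √(2 I_D / k_n) = √(2 × 0.723 / 1.88) = 0.877 V.
V_GS = 0.51 + 0.877 = 1.39 V.

V_GS = 1.39 V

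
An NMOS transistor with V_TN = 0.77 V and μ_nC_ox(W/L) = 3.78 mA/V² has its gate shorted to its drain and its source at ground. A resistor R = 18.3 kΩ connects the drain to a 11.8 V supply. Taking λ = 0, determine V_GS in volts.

With gate tied to drain, V_GS = V_DS ≥ V_GS − V_TN, so the device is in saturation.
KCL at the drain: ½ k_n (V_GS − V_TN)² = (V_DD − V_GS)/R.
Let x = V_GS − 0.77. Then 34.6 x² + x − 11.03 = 0, giving x = 0.55 V (positive root), so V_GS = 1.32 V.
I_D = (V_DD − V_GS)/R = (11.8 − 1.32) / 18.3 = 0.573 mA.

V_GS = 1.32 V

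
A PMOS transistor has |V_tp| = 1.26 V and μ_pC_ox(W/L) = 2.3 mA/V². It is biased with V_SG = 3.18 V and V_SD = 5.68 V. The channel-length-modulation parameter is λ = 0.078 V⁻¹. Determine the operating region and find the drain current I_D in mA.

V_ov = V_SG − |V_tp| = 3.18 − 1.26 = 1.92 V.
Since V_SD = 5.68 V ≥ V_ov = 1.92 V, the device is in saturation.
I_D = ½ k_p V_ov² (1 + λ V_SD) = 0.5 × 2.3 × 1.92² × (1 + 0.078 × 5.68) = 6.12 mA.

Saturation; I_D = 6.12 mA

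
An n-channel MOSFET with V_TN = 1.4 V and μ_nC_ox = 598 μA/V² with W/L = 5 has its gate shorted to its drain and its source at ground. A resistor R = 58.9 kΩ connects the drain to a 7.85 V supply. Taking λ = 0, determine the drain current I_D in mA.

With gate tied to drain, V_GS = V_DS ≥ V_GS − V_TN, so the device is in saturation.
k_n = μ_nC_ox · (W/L) = 2.99 mA/V².
KCL at the drain: ½ k_n (V_GS − V_TN)² = (V_DD − V_GS)/R.
Let x = V_GS − 1.4. Then 88.1 x² + x − 6.45 = 0, giving x = 0.265 V (positive root), so V_GS = 1.67 V.
I_D = (V_DD − V_GS)/R = (7.85 − 1.67) / 58.9 = 0.105 mA.

I_D = 0.105 mA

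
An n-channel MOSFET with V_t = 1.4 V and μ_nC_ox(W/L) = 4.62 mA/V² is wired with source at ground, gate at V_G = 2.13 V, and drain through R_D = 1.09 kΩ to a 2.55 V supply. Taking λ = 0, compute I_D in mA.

I_D = 1.23 mA

V_GS = V_G = 2.13 V, so V_ov = 2.13 − 1.4 = 0.73 V.
Assume saturation: I_D = ½ k_n V_ov² = 0.5 × 4.62 × 0.73² = 1.23 mA, giving V_DS = V_DD − I_D R_D = 2.55 − 1.23 × 1.09 = 1.21 V.
V_DS = 1.21 V ≥ V_ov = 0.73 V, confirming saturation.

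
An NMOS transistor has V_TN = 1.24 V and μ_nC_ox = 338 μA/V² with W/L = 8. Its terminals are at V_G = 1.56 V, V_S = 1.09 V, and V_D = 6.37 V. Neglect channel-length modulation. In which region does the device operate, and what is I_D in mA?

V_GS = V_G − V_S = 1.56 − 1.09 = 0.47 V; V_DS = V_D − V_S = 6.37 − 1.09 = 5.28 V.
V_GS = 0.47 V < V_TN = 1.24 V, so the transistor is in cutoff.

Cutoff; I_D = 0 mA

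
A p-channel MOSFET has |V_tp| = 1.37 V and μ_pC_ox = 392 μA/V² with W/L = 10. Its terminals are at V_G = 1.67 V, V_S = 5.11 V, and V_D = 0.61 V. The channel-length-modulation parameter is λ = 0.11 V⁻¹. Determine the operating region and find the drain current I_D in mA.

V_SG = V_S − V_G = 5.11 − 1.67 = 3.44 V; V_SD = V_S − V_D = 5.11 − 0.61 = 4.5 V.
k_p = μ_pC_ox · (W/L) = 3.92 mA/V².
V_ov = V_SG − |V_tp| = 3.44 − 1.37 = 2.07 V.
Since V_SD = 4.5 V ≥ V_ov = 2.07 V, the device is in saturation.
I_D = ½ k_p V_ov² (1 + λ V_SD) = 0.5 × 3.92 × 2.07² × (1 + 0.11 × 4.5) = 12.6 mA.

Saturation; I_D = 12.6 mA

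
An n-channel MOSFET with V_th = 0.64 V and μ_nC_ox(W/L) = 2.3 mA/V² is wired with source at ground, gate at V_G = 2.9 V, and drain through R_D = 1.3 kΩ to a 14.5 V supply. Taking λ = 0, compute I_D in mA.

I_D = 5.87 mA

V_GS = V_G = 2.9 V, so V_ov = 2.9 − 0.64 = 2.26 V.
Assume saturation: I_D = ½ k_n V_ov² = 0.5 × 2.3 × 2.26² = 5.87 mA, giving V_DS = V_DD − I_D R_D = 14.5 − 5.87 × 1.3 = 6.86 V.
V_DS = 6.86 V ≥ V_ov = 2.26 V, confirming saturation.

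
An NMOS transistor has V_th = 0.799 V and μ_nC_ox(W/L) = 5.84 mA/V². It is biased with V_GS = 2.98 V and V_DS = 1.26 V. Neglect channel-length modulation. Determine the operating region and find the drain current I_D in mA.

V_ov = V_GS − V_th = 2.98 − 0.799 = 2.18 V.
Since V_DS = 1.26 V < V_ov = 2.18 V, the device is in the triode region.
I_D = k_n [V_ov · V_DS − ½ V_DS²] = 5.84 × [2.18 × 1.26 − 0.5 × 1.26²] = 11.4 mA.

Triode; I_D = 11.4 mA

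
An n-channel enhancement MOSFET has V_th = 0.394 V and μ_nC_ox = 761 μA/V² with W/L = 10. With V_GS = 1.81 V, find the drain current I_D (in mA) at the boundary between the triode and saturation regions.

At the boundary V_DS = V_ov = V_GS − V_th = 1.81 − 0.394 = 1.42 V.
k_n = μ_nC_ox · (W/L) = 7.61 mA/V².
I_D = ½ k_n V_ov² = 0.5 × 7.61 × 1.42² = 7.63 mA.

I_D = 7.63 mA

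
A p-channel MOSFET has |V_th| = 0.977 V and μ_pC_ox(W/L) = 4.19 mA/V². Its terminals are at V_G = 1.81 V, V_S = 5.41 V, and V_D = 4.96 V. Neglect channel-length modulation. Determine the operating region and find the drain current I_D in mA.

V_SG = V_S − V_G = 5.41 − 1.81 = 3.6 V; V_SD = V_S − V_D = 5.41 − 4.96 = 0.45 V.
V_ov = V_SG − |V_th| = 3.6 − 0.977 = 2.62 V.
Since V_SD = 0.45 V < V_ov = 2.62 V, the device is in the triode region.
I_D = k_p [V_ov · V_SD − ½ V_SD²] = 4.19 × [2.62 × 0.45 − 0.5 × 0.45²] = 4.52 mA.

Triode; I_D = 4.52 mA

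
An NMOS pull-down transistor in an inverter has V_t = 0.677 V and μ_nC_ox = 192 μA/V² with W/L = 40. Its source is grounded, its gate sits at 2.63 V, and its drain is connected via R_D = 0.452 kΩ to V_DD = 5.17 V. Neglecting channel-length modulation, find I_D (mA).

V_GS = V_G = 2.63 V, so V_ov = 2.63 − 0.677 = 1.95 V.
k_n = μ_nC_ox · (W/L) = 7.68 mA/V².
Assume saturation: I_D = ½ k_n V_ov² = 0.5 × 7.68 × 1.95² = 14.6 mA, giving V_DS = V_DD − I_D R_D = 5.17 − 14.6 × 0.452 = -1.45 V.
But -1.45 V < V_ov = 1.95 V, so the device is actually in triode.
In triode I_D = k_n[V_ov V_DS − ½ V_DS²] and I_D = (V_DD − V_DS)/R_D. Equating: 1.74 V_DS² − 7.78 V_DS + 5.17 = 0, giving V_DS = 0.811 V (the root below V_ov).
I_D = (5.17 − 0.811) / 0.452 = 9.64 mA.

I_D = 9.64 mA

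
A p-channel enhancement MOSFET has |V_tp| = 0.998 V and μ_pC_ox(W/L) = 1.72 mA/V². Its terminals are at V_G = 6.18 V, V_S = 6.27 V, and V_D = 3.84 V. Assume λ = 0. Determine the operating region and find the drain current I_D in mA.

Cutoff; I_D = 0 mA

V_SG = V_S − V_G = 6.27 − 6.18 = 0.09 V; V_SD = V_S − V_D = 6.27 − 3.84 = 2.43 V.
V_SG = 0.09 V < |V_tp| = 0.998 V, so the transistor is in cutoff.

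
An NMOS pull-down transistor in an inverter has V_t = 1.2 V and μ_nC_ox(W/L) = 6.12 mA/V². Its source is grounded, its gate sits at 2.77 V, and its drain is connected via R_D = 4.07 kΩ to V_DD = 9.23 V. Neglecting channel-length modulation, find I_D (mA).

I_D = 2.21 mA

V_GS = V_G = 2.77 V, so V_ov = 2.77 − 1.2 = 1.57 V.
Assume saturation: I_D = ½ k_n V_ov² = 0.5 × 6.12 × 1.57² = 7.54 mA, giving V_DS = V_DD − I_D R_D = 9.23 − 7.54 × 4.07 = -21.5 V.
But -21.5 V < V_ov = 1.57 V, so the device is actually in triode.
In triode I_D = k_n[V_ov V_DS − ½ V_DS²] and I_D = (V_DD − V_DS)/R_D. Equating: 12.5 V_DS² − 40.11 V_DS + 9.23 = 0, giving V_DS = 0.249 V (the root below V_ov).
I_D = (9.23 − 0.249) / 4.07 = 2.21 mA.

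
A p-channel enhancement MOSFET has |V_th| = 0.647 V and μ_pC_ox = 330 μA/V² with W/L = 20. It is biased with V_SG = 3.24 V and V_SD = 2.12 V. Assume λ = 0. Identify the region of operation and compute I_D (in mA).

k_p = μ_pC_ox · (W/L) = 6.6 mA/V².
V_ov = V_SG − |V_th| = 3.24 − 0.647 = 2.59 V.
Since V_SD = 2.12 V < V_ov = 2.59 V, the device is in the triode region.
I_D = k_p [V_ov · V_SD − ½ V_SD²] = 6.6 × [2.59 × 2.12 − 0.5 × 2.12²] = 21.4 mA.

Triode; I_D = 21.4 mA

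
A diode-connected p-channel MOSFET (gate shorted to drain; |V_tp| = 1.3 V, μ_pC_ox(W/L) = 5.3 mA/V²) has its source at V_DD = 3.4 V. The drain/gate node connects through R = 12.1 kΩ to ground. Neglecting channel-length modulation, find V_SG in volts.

V_SG = 1.54 V

With gate tied to drain, V_SG = V_SD ≥ V_SG − |V_tp|, so the device is in saturation.
KCL at the drain: ½ k_p (V_SG − |V_tp|)² = (V_DD − V_SG)/R.
Let x = V_SG − 1.3. Then 32.1 x² + x − 2.1 = 0, giving x = 0.241 V (positive root), so V_SG = 1.54 V.
I_D = (V_DD − V_SG)/R = (3.4 − 1.54) / 12.1 = 0.154 mA.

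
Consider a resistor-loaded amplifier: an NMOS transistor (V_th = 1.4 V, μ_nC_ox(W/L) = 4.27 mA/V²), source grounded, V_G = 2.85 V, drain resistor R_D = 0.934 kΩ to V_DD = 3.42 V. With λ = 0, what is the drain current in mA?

I_D = 3.00 mA

V_GS = V_G = 2.85 V, so V_ov = 2.85 − 1.4 = 1.45 V.
Assume saturation: I_D = ½ k_n V_ov² = 0.5 × 4.27 × 1.45² = 4.49 mA, giving V_DS = V_DD − I_D R_D = 3.42 − 4.49 × 0.934 = -0.773 V.
But -0.773 V < V_ov = 1.45 V, so the device is actually in triode.
In triode I_D = k_n[V_ov V_DS − ½ V_DS²] and I_D = (V_DD − V_DS)/R_D. Equating: 1.99 V_DS² − 6.783 V_DS + 3.42 = 0, giving V_DS = 0.616 V (the root below V_ov).
I_D = (3.42 − 0.616) / 0.934 = 3 mA.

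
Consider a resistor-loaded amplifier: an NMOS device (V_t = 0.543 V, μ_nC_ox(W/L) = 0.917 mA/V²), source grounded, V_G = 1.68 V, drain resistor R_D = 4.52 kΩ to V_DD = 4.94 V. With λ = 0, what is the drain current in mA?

V_GS = V_G = 1.68 V, so V_ov = 1.68 − 0.543 = 1.14 V.
Assume saturation: I_D = ½ k_n V_ov² = 0.5 × 0.917 × 1.14² = 0.593 mA, giving V_DS = V_DD − I_D R_D = 4.94 − 0.593 × 4.52 = 2.26 V.
V_DS = 2.26 V ≥ V_ov = 1.14 V, confirming saturation.

I_D = 0.593 mA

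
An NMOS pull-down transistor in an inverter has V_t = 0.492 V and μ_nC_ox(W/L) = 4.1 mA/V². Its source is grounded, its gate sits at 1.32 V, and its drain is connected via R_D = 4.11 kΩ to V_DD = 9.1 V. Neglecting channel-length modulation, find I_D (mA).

V_GS = V_G = 1.32 V, so V_ov = 1.32 − 0.492 = 0.828 V.
Assume saturation: I_D = ½ k_n V_ov² = 0.5 × 4.1 × 0.828² = 1.41 mA, giving V_DS = V_DD − I_D R_D = 9.1 − 1.41 × 4.11 = 3.32 V.
V_DS = 3.32 V ≥ V_ov = 0.828 V, confirming saturation.

I_D = 1.41 mA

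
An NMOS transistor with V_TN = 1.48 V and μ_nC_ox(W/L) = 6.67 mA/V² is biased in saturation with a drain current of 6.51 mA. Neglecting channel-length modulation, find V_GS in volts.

In saturation I_D = ½ k_n (V_GS − V_TN)², so V_GS − V_TN = √(2 I_D / k_n) = √(2 × 6.51 / 6.67) = 1.4 V.
V_GS = 1.48 + 1.4 = 2.88 V.

V_GS = 2.88 V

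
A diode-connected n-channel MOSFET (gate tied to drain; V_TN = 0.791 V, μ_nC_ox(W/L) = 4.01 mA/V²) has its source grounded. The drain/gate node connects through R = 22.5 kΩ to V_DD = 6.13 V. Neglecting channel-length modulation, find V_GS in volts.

V_GS = 1.12 V

With gate tied to drain, V_GS = V_DS ≥ V_GS − V_TN, so the device is in saturation.
KCL at the drain: ½ k_n (V_GS − V_TN)² = (V_DD − V_GS)/R.
Let x = V_GS − 0.791. Then 45.1 x² + x − 5.339 = 0, giving x = 0.333 V (positive root), so V_GS = 1.12 V.
I_D = (V_DD − V_GS)/R = (6.13 − 1.12) / 22.5 = 0.222 mA.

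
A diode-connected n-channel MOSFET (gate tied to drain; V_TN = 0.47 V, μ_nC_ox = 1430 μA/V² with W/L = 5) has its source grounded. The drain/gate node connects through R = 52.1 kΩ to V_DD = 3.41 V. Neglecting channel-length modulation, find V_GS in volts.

With gate tied to drain, V_GS = V_DS ≥ V_GS − V_TN, so the device is in saturation.
k_n = μ_nC_ox · (W/L) = 7.15 mA/V².
KCL at the drain: ½ k_n (V_GS − V_TN)² = (V_DD − V_GS)/R.
Let x = V_GS − 0.47. Then 186 x² + x − 2.94 = 0, giving x = 0.123 V (positive root), so V_GS = 0.593 V.
I_D = (V_DD − V_GS)/R = (3.41 − 0.593) / 52.1 = 0.0541 mA.

V_GS = 0.593 V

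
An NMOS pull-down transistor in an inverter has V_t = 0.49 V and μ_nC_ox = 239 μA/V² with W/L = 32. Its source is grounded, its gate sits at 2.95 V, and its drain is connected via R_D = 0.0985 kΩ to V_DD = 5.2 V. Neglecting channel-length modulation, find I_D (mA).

V_GS = V_G = 2.95 V, so V_ov = 2.95 − 0.49 = 2.46 V.
k_n = μ_nC_ox · (W/L) = 7.648 mA/V².
Assume saturation: I_D = ½ k_n V_ov² = 0.5 × 7.648 × 2.46² = 23.1 mA, giving V_DS = V_DD − I_D R_D = 5.2 − 23.1 × 0.0985 = 2.92 V.
V_DS = 2.92 V ≥ V_ov = 2.46 V, confirming saturation.

I_D = 23.1 mA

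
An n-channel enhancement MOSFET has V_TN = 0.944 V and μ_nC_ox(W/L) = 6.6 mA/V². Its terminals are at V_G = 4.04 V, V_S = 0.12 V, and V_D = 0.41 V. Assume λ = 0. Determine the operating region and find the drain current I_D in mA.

Triode; I_D = 5.42 mA

V_GS = V_G − V_S = 4.04 − 0.12 = 3.92 V; V_DS = V_D − V_S = 0.41 − 0.12 = 0.29 V.
V_ov = V_GS − V_TN = 3.92 − 0.944 = 2.98 V.
Since V_DS = 0.29 V < V_ov = 2.98 V, the device is in the triode region.
I_D = k_n [V_ov · V_DS − ½ V_DS²] = 6.6 × [2.98 × 0.29 − 0.5 × 0.29²] = 5.42 mA.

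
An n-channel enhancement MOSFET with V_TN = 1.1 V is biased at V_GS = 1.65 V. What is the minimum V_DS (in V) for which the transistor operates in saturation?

The boundary between triode and saturation is V_DS = V_GS − V_TN = V_ov.
V_ov = 1.65 − 1.1 = 0.55 V.

V_DS,sat = 0.550 V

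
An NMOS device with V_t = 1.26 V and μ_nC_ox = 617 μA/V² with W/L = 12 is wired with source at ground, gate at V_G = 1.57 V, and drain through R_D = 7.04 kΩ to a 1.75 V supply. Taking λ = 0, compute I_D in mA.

V_GS = V_G = 1.57 V, so V_ov = 1.57 − 1.26 = 0.31 V.
k_n = μ_nC_ox · (W/L) = 7.404 mA/V².
Assume saturation: I_D = ½ k_n V_ov² = 0.5 × 7.404 × 0.31² = 0.356 mA, giving V_DS = V_DD − I_D R_D = 1.75 − 0.356 × 7.04 = -0.755 V.
But -0.755 V < V_ov = 0.31 V, so the device is actually in triode.
In triode I_D = k_n[V_ov V_DS − ½ V_DS²] and I_D = (V_DD − V_DS)/R_D. Equating: 26.1 V_DS² − 17.16 V_DS + 1.75 = 0, giving V_DS = 0.126 V (the root below V_ov).
I_D = (1.75 − 0.126) / 7.04 = 0.231 mA.

I_D = 0.231 mA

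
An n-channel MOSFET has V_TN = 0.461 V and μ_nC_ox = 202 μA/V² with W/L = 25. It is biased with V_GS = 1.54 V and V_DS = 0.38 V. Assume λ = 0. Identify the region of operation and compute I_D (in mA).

k_n = μ_nC_ox · (W/L) = 5.05 mA/V².
V_ov = V_GS − V_TN = 1.54 − 0.461 = 1.08 V.
Since V_DS = 0.38 V < V_ov = 1.08 V, the device is in the triode region.
I_D = k_n [V_ov · V_DS − ½ V_DS²] = 5.05 × [1.08 × 0.38 − 0.5 × 0.38²] = 1.71 mA.

Triode; I_D = 1.71 mA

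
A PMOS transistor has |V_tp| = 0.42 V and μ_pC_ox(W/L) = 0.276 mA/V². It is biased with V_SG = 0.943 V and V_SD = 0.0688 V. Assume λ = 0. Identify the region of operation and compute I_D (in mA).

V_ov = V_SG − |V_tp| = 0.943 − 0.42 = 0.523 V.
Since V_SD = 0.0688 V < V_ov = 0.523 V, the device is in the triode region.
I_D = k_p [V_ov · V_SD − ½ V_SD²] = 0.276 × [0.523 × 0.0688 − 0.5 × 0.0688²] = 0.00928 mA.

Triode; I_D = 0.00928 mA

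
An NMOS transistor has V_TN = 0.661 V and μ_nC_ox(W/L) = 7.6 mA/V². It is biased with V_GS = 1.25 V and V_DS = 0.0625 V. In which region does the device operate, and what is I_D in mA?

Triode; I_D = 0.265 mA

V_ov = V_GS − V_TN = 1.25 − 0.661 = 0.589 V.
Since V_DS = 0.0625 V < V_ov = 0.589 V, the device is in the triode region.
I_D = k_n [V_ov · V_DS − ½ V_DS²] = 7.6 × [0.589 × 0.0625 − 0.5 × 0.0625²] = 0.265 mA.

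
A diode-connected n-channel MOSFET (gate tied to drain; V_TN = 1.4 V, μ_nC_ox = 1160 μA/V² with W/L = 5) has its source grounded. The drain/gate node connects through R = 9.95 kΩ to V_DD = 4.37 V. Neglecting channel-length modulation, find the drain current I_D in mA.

I_D = 0.268 mA

With gate tied to drain, V_GS = V_DS ≥ V_GS − V_TN, so the device is in saturation.
k_n = μ_nC_ox · (W/L) = 5.8 mA/V².
KCL at the drain: ½ k_n (V_GS − V_TN)² = (V_DD − V_GS)/R.
Let x = V_GS − 1.4. Then 28.9 x² + x − 2.97 = 0, giving x = 0.304 V (positive root), so V_GS = 1.7 V.
I_D = (V_DD − V_GS)/R = (4.37 − 1.7) / 9.95 = 0.268 mA.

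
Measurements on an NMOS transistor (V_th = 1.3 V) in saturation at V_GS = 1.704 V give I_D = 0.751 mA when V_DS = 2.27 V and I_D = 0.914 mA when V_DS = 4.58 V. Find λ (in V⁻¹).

λ = 0.119 V⁻¹

With V_GS fixed, I_D ∝ (1 + λ V_DS) in saturation, so I_D2/I_D1 = (1 + λ V_DS2)/(1 + λ V_DS1).
0.914/0.751 = 1.217 = (1 + 4.58 λ)/(1 + 2.27 λ).
Solving: λ (I_D1 V_DS2 − I_D2 V_DS1) = I_D2 − I_D1, so λ = (0.914 − 0.751) / (0.751 × 4.58 − 0.914 × 2.27) = 0.163 / 1.36 = 0.119 V⁻¹.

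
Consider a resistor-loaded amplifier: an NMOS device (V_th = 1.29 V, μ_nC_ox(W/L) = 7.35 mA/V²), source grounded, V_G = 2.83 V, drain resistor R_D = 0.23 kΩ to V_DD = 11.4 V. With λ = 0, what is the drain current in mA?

V_GS = V_G = 2.83 V, so V_ov = 2.83 − 1.29 = 1.54 V.
Assume saturation: I_D = ½ k_n V_ov² = 0.5 × 7.35 × 1.54² = 8.72 mA, giving V_DS = V_DD − I_D R_D = 11.4 − 8.72 × 0.23 = 9.4 V.
V_DS = 9.4 V ≥ V_ov = 1.54 V, confirming saturation.

I_D = 8.72 mA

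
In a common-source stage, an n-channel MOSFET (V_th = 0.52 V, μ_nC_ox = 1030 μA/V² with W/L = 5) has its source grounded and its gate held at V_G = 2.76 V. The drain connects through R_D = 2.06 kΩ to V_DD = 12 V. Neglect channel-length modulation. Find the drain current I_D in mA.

V_GS = V_G = 2.76 V, so V_ov = 2.76 − 0.52 = 2.24 V.
k_n = μ_nC_ox · (W/L) = 5.15 mA/V².
Assume saturation: I_D = ½ k_n V_ov² = 0.5 × 5.15 × 2.24² = 12.9 mA, giving V_DS = V_DD − I_D R_D = 12 − 12.9 × 2.06 = -14.6 V.
But -14.6 V < V_ov = 2.24 V, so the device is actually in triode.
In triode I_D = k_n[V_ov V_DS − ½ V_DS²] and I_D = (V_DD − V_DS)/R_D. Equating: 5.3 V_DS² − 24.76 V_DS + 12 = 0, giving V_DS = 0.549 V (the root below V_ov).
I_D = (12 − 0.549) / 2.06 = 5.56 mA.

I_D = 5.56 mA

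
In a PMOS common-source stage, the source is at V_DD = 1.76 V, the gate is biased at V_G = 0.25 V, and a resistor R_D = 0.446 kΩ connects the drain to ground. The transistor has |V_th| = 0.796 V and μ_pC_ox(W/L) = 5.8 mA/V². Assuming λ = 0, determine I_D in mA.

V_SG = V_DD − V_G = 1.76 − 0.25 = 1.51 V, so V_ov = 1.51 − 0.796 = 0.714 V.
Assume saturation: I_D = ½ k_p V_ov² = 0.5 × 5.8 × 0.714² = 1.48 mA, giving V_SD = V_DD − I_D R_D = 1.76 − 1.48 × 0.446 = 1.1 V.
V_SD = 1.1 V ≥ V_ov = 0.714 V, confirming saturation.

I_D = 1.48 mA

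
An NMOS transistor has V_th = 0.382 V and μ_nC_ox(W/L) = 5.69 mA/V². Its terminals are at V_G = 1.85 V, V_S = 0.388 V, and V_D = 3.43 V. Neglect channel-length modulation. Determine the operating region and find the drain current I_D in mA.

V_GS = V_G − V_S = 1.85 − 0.388 = 1.46 V; V_DS = V_D − V_S = 3.43 − 0.388 = 3.04 V.
V_ov = V_GS − V_th = 1.46 − 0.382 = 1.08 V.
Since V_DS = 3.04 V ≥ V_ov = 1.08 V, the device is in saturation.
I_D = ½ k_n V_ov² = 0.5 × 5.69 × 1.08² = 3.32 mA.

Saturation; I_D = 3.32 mA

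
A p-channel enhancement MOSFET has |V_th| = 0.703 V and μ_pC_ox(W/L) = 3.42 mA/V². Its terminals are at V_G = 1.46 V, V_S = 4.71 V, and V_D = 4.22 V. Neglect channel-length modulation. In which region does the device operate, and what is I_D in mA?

Triode; I_D = 3.86 mA

V_SG = V_S − V_G = 4.71 − 1.46 = 3.25 V; V_SD = V_S − V_D = 4.71 − 4.22 = 0.49 V.
V_ov = V_SG − |V_th| = 3.25 − 0.703 = 2.55 V.
Since V_SD = 0.49 V < V_ov = 2.55 V, the device is in the triode region.
I_D = k_p [V_ov · V_SD − ½ V_SD²] = 3.42 × [2.55 × 0.49 − 0.5 × 0.49²] = 3.86 mA.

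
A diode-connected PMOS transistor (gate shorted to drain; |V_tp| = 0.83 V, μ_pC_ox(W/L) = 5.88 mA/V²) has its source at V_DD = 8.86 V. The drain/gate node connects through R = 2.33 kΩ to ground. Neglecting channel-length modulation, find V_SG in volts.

V_SG = 1.84 V

With gate tied to drain, V_SG = V_SD ≥ V_SG − |V_tp|, so the device is in saturation.
KCL at the drain: ½ k_p (V_SG − |V_tp|)² = (V_DD − V_SG)/R.
Let x = V_SG − 0.83. Then 6.85 x² + x − 8.03 = 0, giving x = 1.01 V (positive root), so V_SG = 1.84 V.
I_D = (V_DD − V_SG)/R = (8.86 − 1.84) / 2.33 = 3.01 mA.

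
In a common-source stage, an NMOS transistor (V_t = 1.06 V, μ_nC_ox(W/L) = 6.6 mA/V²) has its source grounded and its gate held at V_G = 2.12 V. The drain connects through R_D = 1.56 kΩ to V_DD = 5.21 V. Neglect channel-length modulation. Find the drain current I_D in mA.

I_D = 2.96 mA

V_GS = V_G = 2.12 V, so V_ov = 2.12 − 1.06 = 1.06 V.
Assume saturation: I_D = ½ k_n V_ov² = 0.5 × 6.6 × 1.06² = 3.71 mA, giving V_DS = V_DD − I_D R_D = 5.21 − 3.71 × 1.56 = -0.574 V.
But -0.574 V < V_ov = 1.06 V, so the device is actually in triode.
In triode I_D = k_n[V_ov V_DS − ½ V_DS²] and I_D = (V_DD − V_DS)/R_D. Equating: 5.15 V_DS² − 11.91 V_DS + 5.21 = 0, giving V_DS = 0.585 V (the root below V_ov).
I_D = (5.21 − 0.585) / 1.56 = 2.96 mA.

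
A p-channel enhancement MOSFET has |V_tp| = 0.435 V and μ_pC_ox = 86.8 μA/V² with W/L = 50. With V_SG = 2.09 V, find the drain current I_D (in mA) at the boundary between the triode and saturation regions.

I_D = 5.94 mA

At the boundary V_SD = V_ov = V_SG − |V_tp| = 2.09 − 0.435 = 1.65 V.
k_p = μ_pC_ox · (W/L) = 4.34 mA/V².
I_D = ½ k_p V_ov² = 0.5 × 4.34 × 1.65² = 5.94 mA.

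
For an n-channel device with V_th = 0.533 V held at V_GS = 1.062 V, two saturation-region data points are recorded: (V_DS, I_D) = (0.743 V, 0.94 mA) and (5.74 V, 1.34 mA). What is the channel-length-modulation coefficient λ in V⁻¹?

λ = 0.0909 V⁻¹

With V_GS fixed, I_D ∝ (1 + λ V_DS) in saturation, so I_D2/I_D1 = (1 + λ V_DS2)/(1 + λ V_DS1).
1.34/0.94 = 1.426 = (1 + 5.74 λ)/(1 + 0.743 λ).
Solving: λ (I_D1 V_DS2 − I_D2 V_DS1) = I_D2 − I_D1, so λ = (1.34 − 0.94) / (0.94 × 5.74 − 1.34 × 0.743) = 0.4 / 4.4 = 0.0909 V⁻¹.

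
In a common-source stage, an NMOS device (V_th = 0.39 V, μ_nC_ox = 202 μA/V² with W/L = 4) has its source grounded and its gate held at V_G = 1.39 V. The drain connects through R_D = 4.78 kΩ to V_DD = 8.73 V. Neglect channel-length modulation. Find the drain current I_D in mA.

I_D = 0.404 mA

V_GS = V_G = 1.39 V, so V_ov = 1.39 − 0.39 = 1 V.
k_n = μ_nC_ox · (W/L) = 0.808 mA/V².
Assume saturation: I_D = ½ k_n V_ov² = 0.5 × 0.808 × 1² = 0.404 mA, giving V_DS = V_DD − I_D R_D = 8.73 − 0.404 × 4.78 = 6.8 V.
V_DS = 6.8 V ≥ V_ov = 1 V, confirming saturation.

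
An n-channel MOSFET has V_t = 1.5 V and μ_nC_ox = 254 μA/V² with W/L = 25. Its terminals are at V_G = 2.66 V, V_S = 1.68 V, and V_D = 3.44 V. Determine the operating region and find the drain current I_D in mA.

Cutoff; I_D = 0 mA

V_GS = V_G − V_S = 2.66 − 1.68 = 0.98 V; V_DS = V_D − V_S = 3.44 − 1.68 = 1.76 V.
V_GS = 0.98 V < V_t = 1.5 V, so the transistor is in cutoff.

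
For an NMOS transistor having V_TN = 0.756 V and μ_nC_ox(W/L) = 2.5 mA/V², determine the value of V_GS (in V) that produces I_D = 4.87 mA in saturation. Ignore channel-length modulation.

V_GS = 2.73 V

In saturation I_D = ½ k_n (V_GS − V_TN)², so V_GS − V_TN = √(2 I_D / k_n) = √(2 × 4.87 / 2.5) = 1.97 V.
V_GS = 0.756 + 1.97 = 2.73 V.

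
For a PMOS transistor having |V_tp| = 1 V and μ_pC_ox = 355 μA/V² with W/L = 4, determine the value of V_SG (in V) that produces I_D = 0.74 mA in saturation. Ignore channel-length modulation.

V_SG = 2.02 V

k_p = μ_pC_ox · (W/L) = 1.42 mA/V².
In saturation I_D = ½ k_p (V_SG − |V_tp|)², so V_SG − |V_tp| = √(2 I_D / k_p) = √(2 × 0.74 / 1.42) = 1.02 V.
V_SG = 1 + 1.02 = 2.02 V.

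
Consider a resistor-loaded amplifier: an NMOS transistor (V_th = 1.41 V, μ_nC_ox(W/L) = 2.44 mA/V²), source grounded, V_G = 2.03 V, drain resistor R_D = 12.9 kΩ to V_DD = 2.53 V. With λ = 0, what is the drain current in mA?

V_GS = V_G = 2.03 V, so V_ov = 2.03 − 1.41 = 0.62 V.
Assume saturation: I_D = ½ k_n V_ov² = 0.5 × 2.44 × 0.62² = 0.469 mA, giving V_DS = V_DD − I_D R_D = 2.53 − 0.469 × 12.9 = -3.52 V.
But -3.52 V < V_ov = 0.62 V, so the device is actually in triode.
In triode I_D = k_n[V_ov V_DS − ½ V_DS²] and I_D = (V_DD − V_DS)/R_D. Equating: 15.7 V_DS² − 20.52 V_DS + 2.53 = 0, giving V_DS = 0.138 V (the root below V_ov).
I_D = (2.53 − 0.138) / 12.9 = 0.185 mA.

I_D = 0.185 mA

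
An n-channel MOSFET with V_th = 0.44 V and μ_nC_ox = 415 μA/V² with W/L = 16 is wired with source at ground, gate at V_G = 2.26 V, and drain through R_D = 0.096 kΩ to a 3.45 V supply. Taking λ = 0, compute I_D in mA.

I_D = 11.0 mA

V_GS = V_G = 2.26 V, so V_ov = 2.26 − 0.44 = 1.82 V.
k_n = μ_nC_ox · (W/L) = 6.64 mA/V².
Assume saturation: I_D = ½ k_n V_ov² = 0.5 × 6.64 × 1.82² = 11 mA, giving V_DS = V_DD − I_D R_D = 3.45 − 11 × 0.096 = 2.39 V.
V_DS = 2.39 V ≥ V_ov = 1.82 V, confirming saturation.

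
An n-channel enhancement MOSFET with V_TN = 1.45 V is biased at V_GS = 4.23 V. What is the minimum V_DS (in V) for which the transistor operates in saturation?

The boundary between triode and saturation is V_DS = V_GS − V_TN = V_ov.
V_ov = 4.23 − 1.45 = 2.78 V.

V_DS,sat = 2.78 V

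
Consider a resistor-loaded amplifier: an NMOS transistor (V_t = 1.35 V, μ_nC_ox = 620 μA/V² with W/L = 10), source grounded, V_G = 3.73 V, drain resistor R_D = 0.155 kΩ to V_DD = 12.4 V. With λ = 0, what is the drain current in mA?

I_D = 17.6 mA

V_GS = V_G = 3.73 V, so V_ov = 3.73 − 1.35 = 2.38 V.
k_n = μ_nC_ox · (W/L) = 6.2 mA/V².
Assume saturation: I_D = ½ k_n V_ov² = 0.5 × 6.2 × 2.38² = 17.6 mA, giving V_DS = V_DD − I_D R_D = 12.4 − 17.6 × 0.155 = 9.68 V.
V_DS = 9.68 V ≥ V_ov = 2.38 V, confirming saturation.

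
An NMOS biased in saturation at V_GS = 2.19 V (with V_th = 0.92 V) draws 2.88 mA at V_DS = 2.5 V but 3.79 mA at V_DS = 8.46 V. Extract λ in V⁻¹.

With V_GS fixed, I_D ∝ (1 + λ V_DS) in saturation, so I_D2/I_D1 = (1 + λ V_DS2)/(1 + λ V_DS1).
3.79/2.88 = 1.316 = (1 + 8.46 λ)/(1 + 2.5 λ).
Solving: λ (I_D1 V_DS2 − I_D2 V_DS1) = I_D2 − I_D1, so λ = (3.79 − 2.88) / (2.88 × 8.46 − 3.79 × 2.5) = 0.91 / 14.9 = 0.0611 V⁻¹.

λ = 0.0611 V⁻¹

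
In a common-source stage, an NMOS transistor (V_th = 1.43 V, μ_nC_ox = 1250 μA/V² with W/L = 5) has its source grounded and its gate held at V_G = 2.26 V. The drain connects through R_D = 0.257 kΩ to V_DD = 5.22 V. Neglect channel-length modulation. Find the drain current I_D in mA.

V_GS = V_G = 2.26 V, so V_ov = 2.26 − 1.43 = 0.83 V.
k_n = μ_nC_ox · (W/L) = 6.25 mA/V².
Assume saturation: I_D = ½ k_n V_ov² = 0.5 × 6.25 × 0.83² = 2.15 mA, giving V_DS = V_DD − I_D R_D = 5.22 − 2.15 × 0.257 = 4.67 V.
V_DS = 4.67 V ≥ V_ov = 0.83 V, confirming saturation.

I_D = 2.15 mA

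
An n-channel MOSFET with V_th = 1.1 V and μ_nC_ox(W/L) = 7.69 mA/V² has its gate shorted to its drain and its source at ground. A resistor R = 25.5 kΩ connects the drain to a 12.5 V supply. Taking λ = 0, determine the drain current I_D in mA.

I_D = 0.434 mA

With gate tied to drain, V_GS = V_DS ≥ V_GS − V_th, so the device is in saturation.
KCL at the drain: ½ k_n (V_GS − V_th)² = (V_DD − V_GS)/R.
Let x = V_GS − 1.1. Then 98 x² + x − 11.4 = 0, giving x = 0.336 V (positive root), so V_GS = 1.44 V.
I_D = (V_DD − V_GS)/R = (12.5 − 1.44) / 25.5 = 0.434 mA.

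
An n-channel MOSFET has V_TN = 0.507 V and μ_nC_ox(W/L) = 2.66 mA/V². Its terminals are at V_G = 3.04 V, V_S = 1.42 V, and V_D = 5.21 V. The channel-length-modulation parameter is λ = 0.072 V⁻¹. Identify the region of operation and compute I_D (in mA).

V_GS = V_G − V_S = 3.04 − 1.42 = 1.62 V; V_DS = V_D − V_S = 5.21 − 1.42 = 3.79 V.
V_ov = V_GS − V_TN = 1.62 − 0.507 = 1.11 V.
Since V_DS = 3.79 V ≥ V_ov = 1.11 V, the device is in saturation.
I_D = ½ k_n V_ov² (1 + λ V_DS) = 0.5 × 2.66 × 1.11² × (1 + 0.072 × 3.79) = 2.1 mA.

Saturation; I_D = 2.10 mA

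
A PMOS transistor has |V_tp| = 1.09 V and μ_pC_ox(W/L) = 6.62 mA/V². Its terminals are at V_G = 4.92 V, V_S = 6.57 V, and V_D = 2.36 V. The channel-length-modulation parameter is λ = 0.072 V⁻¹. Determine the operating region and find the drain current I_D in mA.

V_SG = V_S − V_G = 6.57 − 4.92 = 1.65 V; V_SD = V_S − V_D = 6.57 − 2.36 = 4.21 V.
V_ov = V_SG − |V_tp| = 1.65 − 1.09 = 0.56 V.
Since V_SD = 4.21 V ≥ V_ov = 0.56 V, the device is in saturation.
I_D = ½ k_p V_ov² (1 + λ V_SD) = 0.5 × 6.62 × 0.56² × (1 + 0.072 × 4.21) = 1.35 mA.

Saturation; I_D = 1.35 mA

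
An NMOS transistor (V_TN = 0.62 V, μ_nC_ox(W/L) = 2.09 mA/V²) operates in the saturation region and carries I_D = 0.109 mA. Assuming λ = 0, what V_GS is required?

In saturation I_D = ½ k_n (V_GS − V_TN)², so V_GS − V_TN = √(2 I_D / k_n) = √(2 × 0.109 / 2.09) = 0.323 V.
V_GS = 0.62 + 0.323 = 0.943 V.

V_GS = 0.943 V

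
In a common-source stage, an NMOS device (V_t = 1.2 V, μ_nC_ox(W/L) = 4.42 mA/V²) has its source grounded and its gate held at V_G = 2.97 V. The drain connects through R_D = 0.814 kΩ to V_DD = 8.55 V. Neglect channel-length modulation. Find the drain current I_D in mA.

V_GS = V_G = 2.97 V, so V_ov = 2.97 − 1.2 = 1.77 V.
Assume saturation: I_D = ½ k_n V_ov² = 0.5 × 4.42 × 1.77² = 6.92 mA, giving V_DS = V_DD − I_D R_D = 8.55 − 6.92 × 0.814 = 2.91 V.
V_DS = 2.91 V ≥ V_ov = 1.77 V, confirming saturation.

I_D = 6.92 mA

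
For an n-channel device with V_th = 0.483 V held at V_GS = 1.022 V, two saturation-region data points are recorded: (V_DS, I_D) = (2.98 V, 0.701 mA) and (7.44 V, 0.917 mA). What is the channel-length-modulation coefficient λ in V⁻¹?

With V_GS fixed, I_D ∝ (1 + λ V_DS) in saturation, so I_D2/I_D1 = (1 + λ V_DS2)/(1 + λ V_DS1).
0.917/0.701 = 1.308 = (1 + 7.44 λ)/(1 + 2.98 λ).
Solving: λ (I_D1 V_DS2 − I_D2 V_DS1) = I_D2 − I_D1, so λ = (0.917 − 0.701) / (0.701 × 7.44 − 0.917 × 2.98) = 0.216 / 2.48 = 0.087 V⁻¹.

λ = 0.0870 V⁻¹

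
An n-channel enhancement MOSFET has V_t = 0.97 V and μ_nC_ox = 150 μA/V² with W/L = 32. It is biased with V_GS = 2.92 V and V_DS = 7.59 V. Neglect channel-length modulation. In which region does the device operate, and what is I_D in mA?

Saturation; I_D = 9.13 mA

k_n = μ_nC_ox · (W/L) = 4.8 mA/V².
V_ov = V_GS − V_t = 2.92 − 0.97 = 1.95 V.
Since V_DS = 7.59 V ≥ V_ov = 1.95 V, the device is in saturation.
I_D = ½ k_n V_ov² = 0.5 × 4.8 × 1.95² = 9.13 mA.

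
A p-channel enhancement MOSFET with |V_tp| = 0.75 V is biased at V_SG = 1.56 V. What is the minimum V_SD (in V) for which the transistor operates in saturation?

The boundary between triode and saturation is V_SD = V_SG − |V_tp| = V_ov.
V_ov = 1.56 − 0.75 = 0.81 V.

V_SD,sat = 0.810 V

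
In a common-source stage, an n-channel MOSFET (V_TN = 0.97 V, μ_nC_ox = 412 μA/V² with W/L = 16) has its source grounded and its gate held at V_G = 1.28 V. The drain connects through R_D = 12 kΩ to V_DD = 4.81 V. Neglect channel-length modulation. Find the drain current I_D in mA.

V_GS = V_G = 1.28 V, so V_ov = 1.28 − 0.97 = 0.31 V.
k_n = μ_nC_ox · (W/L) = 6.592 mA/V².
Assume saturation: I_D = ½ k_n V_ov² = 0.5 × 6.592 × 0.31² = 0.317 mA, giving V_DS = V_DD − I_D R_D = 4.81 − 0.317 × 12 = 1.01 V.
V_DS = 1.01 V ≥ V_ov = 0.31 V, confirming saturation.

I_D = 0.317 mA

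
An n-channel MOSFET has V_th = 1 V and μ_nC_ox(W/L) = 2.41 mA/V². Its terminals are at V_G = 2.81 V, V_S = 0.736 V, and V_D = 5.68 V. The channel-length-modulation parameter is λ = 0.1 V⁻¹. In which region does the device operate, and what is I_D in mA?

V_GS = V_G − V_S = 2.81 − 0.736 = 2.07 V; V_DS = V_D − V_S = 5.68 − 0.736 = 4.94 V.
V_ov = V_GS − V_th = 2.07 − 1 = 1.07 V.
Since V_DS = 4.94 V ≥ V_ov = 1.07 V, the device is in saturation.
I_D = ½ k_n V_ov² (1 + λ V_DS) = 0.5 × 2.41 × 1.07² × (1 + 0.1 × 4.94) = 2.08 mA.

Saturation; I_D = 2.08 mA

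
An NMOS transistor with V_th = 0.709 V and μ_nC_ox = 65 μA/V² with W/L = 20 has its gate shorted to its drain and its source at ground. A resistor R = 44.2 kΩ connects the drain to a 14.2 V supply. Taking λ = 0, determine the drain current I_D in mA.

With gate tied to drain, V_GS = V_DS ≥ V_GS − V_th, so the device is in saturation.
k_n = μ_nC_ox · (W/L) = 1.3 mA/V².
KCL at the drain: ½ k_n (V_GS − V_th)² = (V_DD − V_GS)/R.
Let x = V_GS − 0.709. Then 28.7 x² + x − 13.49 = 0, giving x = 0.668 V (positive root), so V_GS = 1.38 V.
I_D = (V_DD − V_GS)/R = (14.2 − 1.38) / 44.2 = 0.29 mA.

I_D = 0.290 mA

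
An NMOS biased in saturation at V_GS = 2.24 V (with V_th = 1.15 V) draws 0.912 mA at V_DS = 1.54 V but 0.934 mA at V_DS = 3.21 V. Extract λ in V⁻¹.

λ = 0.0148 V⁻¹

With V_GS fixed, I_D ∝ (1 + λ V_DS) in saturation, so I_D2/I_D1 = (1 + λ V_DS2)/(1 + λ V_DS1).
0.934/0.912 = 1.024 = (1 + 3.21 λ)/(1 + 1.54 λ).
Solving: λ (I_D1 V_DS2 − I_D2 V_DS1) = I_D2 − I_D1, so λ = (0.934 − 0.912) / (0.912 × 3.21 − 0.934 × 1.54) = 0.022 / 1.49 = 0.0148 V⁻¹.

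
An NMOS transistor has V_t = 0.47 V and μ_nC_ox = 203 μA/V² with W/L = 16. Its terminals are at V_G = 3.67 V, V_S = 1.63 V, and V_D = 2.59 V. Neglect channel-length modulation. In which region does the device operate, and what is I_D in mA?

Triode; I_D = 3.40 mA

V_GS = V_G − V_S = 3.67 − 1.63 = 2.04 V; V_DS = V_D − V_S = 2.59 − 1.63 = 0.96 V.
k_n = μ_nC_ox · (W/L) = 3.248 mA/V².
V_ov = V_GS − V_t = 2.04 − 0.47 = 1.57 V.
Since V_DS = 0.96 V < V_ov = 1.57 V, the device is in the triode region.
I_D = k_n [V_ov · V_DS − ½ V_DS²] = 3.248 × [1.57 × 0.96 − 0.5 × 0.96²] = 3.4 mA.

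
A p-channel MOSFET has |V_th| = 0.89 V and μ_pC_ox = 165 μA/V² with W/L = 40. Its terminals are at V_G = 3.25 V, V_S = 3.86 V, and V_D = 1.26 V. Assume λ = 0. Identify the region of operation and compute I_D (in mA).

V_SG = V_S − V_G = 3.86 − 3.25 = 0.61 V; V_SD = V_S − V_D = 3.86 − 1.26 = 2.6 V.
V_SG = 0.61 V < |V_th| = 0.89 V, so the transistor is in cutoff.

Cutoff; I_D = 0 mA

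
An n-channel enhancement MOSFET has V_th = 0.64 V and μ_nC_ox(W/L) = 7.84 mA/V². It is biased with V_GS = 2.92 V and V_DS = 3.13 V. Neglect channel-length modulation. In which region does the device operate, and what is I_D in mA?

V_ov = V_GS − V_th = 2.92 − 0.64 = 2.28 V.
Since V_DS = 3.13 V ≥ V_ov = 2.28 V, the device is in saturation.
I_D = ½ k_n V_ov² = 0.5 × 7.84 × 2.28² = 20.4 mA.

Saturation; I_D = 20.4 mA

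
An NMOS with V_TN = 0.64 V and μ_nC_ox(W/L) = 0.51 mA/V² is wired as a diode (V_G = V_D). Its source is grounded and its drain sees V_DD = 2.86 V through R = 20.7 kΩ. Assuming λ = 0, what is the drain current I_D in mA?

With gate tied to drain, V_GS = V_DS ≥ V_GS − V_TN, so the device is in saturation.
KCL at the drain: ½ k_n (V_GS − V_TN)² = (V_DD − V_GS)/R.
Let x = V_GS − 0.64. Then 5.28 x² + x − 2.22 = 0, giving x = 0.561 V (positive root), so V_GS = 1.2 V.
I_D = (V_DD − V_GS)/R = (2.86 − 1.2) / 20.7 = 0.0802 mA.

I_D = 0.0802 mA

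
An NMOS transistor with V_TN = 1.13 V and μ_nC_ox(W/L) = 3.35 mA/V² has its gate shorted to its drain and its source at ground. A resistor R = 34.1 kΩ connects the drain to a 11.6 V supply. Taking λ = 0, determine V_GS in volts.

With gate tied to drain, V_GS = V_DS ≥ V_GS − V_TN, so the device is in saturation.
KCL at the drain: ½ k_n (V_GS − V_TN)² = (V_DD − V_GS)/R.
Let x = V_GS − 1.13. Then 57.1 x² + x − 10.47 = 0, giving x = 0.419 V (positive root), so V_GS = 1.55 V.
I_D = (V_DD − V_GS)/R = (11.6 − 1.55) / 34.1 = 0.295 mA.

V_GS = 1.55 V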